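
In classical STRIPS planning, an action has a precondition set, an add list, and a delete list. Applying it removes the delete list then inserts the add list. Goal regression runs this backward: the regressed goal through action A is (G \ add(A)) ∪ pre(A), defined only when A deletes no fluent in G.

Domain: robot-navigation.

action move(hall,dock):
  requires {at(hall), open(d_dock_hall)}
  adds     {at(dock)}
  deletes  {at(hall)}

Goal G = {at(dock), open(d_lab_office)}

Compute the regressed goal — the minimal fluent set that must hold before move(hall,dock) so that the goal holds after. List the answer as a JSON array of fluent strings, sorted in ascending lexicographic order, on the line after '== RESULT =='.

Regress:
  G ∩ del = {}  (empty — regression defined)
  G \ add = {at(dock), open(d_lab_office)} \ {at(dock)} = {open(d_lab_office)}
  ∪ pre   = {open(d_lab_office)} ∪ {at(hall), open(d_dock_hall)}
          = {at(hall), open(d_dock_hall), open(d_lab_office)}

== RESULT ==
["at(hall)", "open(d_dock_hall)", "open(d_lab_office)"]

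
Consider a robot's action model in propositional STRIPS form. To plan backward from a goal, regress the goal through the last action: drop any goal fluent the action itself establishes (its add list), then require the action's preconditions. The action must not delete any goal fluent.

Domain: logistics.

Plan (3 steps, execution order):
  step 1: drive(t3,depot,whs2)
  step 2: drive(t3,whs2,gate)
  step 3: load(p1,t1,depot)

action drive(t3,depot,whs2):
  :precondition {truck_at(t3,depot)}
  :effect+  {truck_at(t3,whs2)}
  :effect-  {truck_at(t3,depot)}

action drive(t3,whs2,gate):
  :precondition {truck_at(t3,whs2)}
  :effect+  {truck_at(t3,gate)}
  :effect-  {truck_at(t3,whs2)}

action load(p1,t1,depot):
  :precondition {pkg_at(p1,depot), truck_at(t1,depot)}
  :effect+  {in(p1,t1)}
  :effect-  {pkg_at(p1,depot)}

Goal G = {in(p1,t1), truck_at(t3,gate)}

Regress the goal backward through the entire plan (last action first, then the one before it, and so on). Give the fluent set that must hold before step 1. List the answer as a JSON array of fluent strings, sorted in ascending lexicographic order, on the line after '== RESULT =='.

Work backward from the goal:
  through step 3 (load(p1,t1,depot)): drop {in(p1,t1)}, keep {truck_at(t3,gate)}, require {pkg_at(p1,depot), truck_at(t1,depot)}
    → {pkg_at(p1,depot), truck_at(t1,depot), truck_at(t3,gate)}
  through step 2 (drive(t3,whs2,gate)): drop {truck_at(t3,gate)}, keep {pkg_at(p1,depot), truck_at(t1,depot)}, require {truck_at(t3,whs2)}
    → {pkg_at(p1,depot), truck_at(t1,depot), truck_at(t3,whs2)}
  through step 1 (drive(t3,depot,whs2)): drop {truck_at(t3,whs2)}, keep {pkg_at(p1,depot), truck_at(t1,depot)}, require {truck_at(t3,depot)}
    → {pkg_at(p1,depot), truck_at(t1,depot), truck_at(t3,depot)}

== RESULT ==
["pkg_at(p1,depot)", "truck_at(t1,depot)", "truck_at(t3,depot)"]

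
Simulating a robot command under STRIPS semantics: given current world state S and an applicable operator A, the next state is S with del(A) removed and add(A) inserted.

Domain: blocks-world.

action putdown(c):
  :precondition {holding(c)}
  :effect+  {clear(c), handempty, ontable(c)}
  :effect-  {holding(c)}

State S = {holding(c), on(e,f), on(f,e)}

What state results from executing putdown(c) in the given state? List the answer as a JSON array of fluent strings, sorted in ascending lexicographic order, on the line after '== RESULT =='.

Progress:
  pre ⊆ S: {holding(c)} ⊆ S  — applicable
  S \ del = {on(e,f), on(f,e)}
  ∪ add   = {clear(c), handempty, on(e,f), on(f,e), ontable(c)}

== RESULT ==
["clear(c)", "handempty", "on(e,f)", "on(f,e)", "ontable(c)"]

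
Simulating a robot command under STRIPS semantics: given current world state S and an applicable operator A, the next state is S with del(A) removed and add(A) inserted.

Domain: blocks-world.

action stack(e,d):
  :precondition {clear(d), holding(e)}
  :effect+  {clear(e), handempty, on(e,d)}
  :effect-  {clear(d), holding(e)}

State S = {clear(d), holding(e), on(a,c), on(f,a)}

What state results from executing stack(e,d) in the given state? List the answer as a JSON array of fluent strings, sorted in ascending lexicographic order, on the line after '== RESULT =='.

Compute (S \ del) ∪ add:
  pre ⊆ S: {clear(d), holding(e)} ⊆ S  — applicable
  S \ del = {on(a,c), on(f,a)}
  ∪ add   = {clear(e), handempty, on(a,c), on(e,d), on(f,a)}

== RESULT ==
["clear(e)", "handempty", "on(a,c)", "on(e,d)", "on(f,a)"]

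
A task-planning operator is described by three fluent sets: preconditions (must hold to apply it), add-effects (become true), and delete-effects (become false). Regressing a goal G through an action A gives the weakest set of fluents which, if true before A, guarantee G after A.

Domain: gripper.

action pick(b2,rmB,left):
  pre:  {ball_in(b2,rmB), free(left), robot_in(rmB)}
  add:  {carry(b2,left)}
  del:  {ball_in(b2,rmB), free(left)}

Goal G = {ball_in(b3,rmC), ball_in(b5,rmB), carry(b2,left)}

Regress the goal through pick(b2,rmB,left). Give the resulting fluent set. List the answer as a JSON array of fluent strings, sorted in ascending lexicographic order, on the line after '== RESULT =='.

Compute (G \ add) ∪ pre:
  G ∩ del = {}  (empty — regression defined)
  G \ add = {ball_in(b3,rmC), ball_in(b5,rmB), carry(b2,left)} \ {carry(b2,left)} = {ball_in(b3,rmC), ball_in(b5,rmB)}
  ∪ pre   = {ball_in(b3,rmC), ball_in(b5,rmB)} ∪ {ball_in(b2,rmB), free(left), robot_in(rmB)}
          = {ball_in(b2,rmB), ball_in(b3,rmC), ball_in(b5,rmB), free(left), robot_in(rmB)}

== RESULT ==
["ball_in(b2,rmB)", "ball_in(b3,rmC)", "ball_in(b5,rmB)", "free(left)", "robot_in(rmB)"]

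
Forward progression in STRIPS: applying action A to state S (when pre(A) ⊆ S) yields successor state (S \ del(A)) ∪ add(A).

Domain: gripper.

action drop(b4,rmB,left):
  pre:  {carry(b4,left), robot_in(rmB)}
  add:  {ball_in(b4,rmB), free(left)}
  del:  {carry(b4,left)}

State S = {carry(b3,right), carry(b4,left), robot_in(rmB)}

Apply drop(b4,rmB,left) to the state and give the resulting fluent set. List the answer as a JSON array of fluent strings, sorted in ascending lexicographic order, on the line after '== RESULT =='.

Progress:
  pre ⊆ S: {carry(b4,left), robot_in(rmB)} ⊆ S  — applicable
  S \ del = {carry(b3,right), robot_in(rmB)}
  ∪ add   = {ball_in(b4,rmB), carry(b3,right), free(left), robot_in(rmB)}

== RESULT ==
["ball_in(b4,rmB)", "carry(b3,right)", "free(left)", "robot_in(rmB)"]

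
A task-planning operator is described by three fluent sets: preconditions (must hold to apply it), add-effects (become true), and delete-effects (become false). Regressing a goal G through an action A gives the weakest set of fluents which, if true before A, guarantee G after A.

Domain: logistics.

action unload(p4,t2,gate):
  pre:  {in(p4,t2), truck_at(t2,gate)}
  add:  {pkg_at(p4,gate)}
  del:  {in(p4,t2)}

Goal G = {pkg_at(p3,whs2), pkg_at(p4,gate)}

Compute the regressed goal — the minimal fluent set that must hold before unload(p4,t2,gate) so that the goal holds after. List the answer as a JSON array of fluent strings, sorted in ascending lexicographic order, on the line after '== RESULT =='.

Compute (G \ add) ∪ pre:
  G ∩ del = {}  (empty — regression defined)
  G \ add = {pkg_at(p3,whs2), pkg_at(p4,gate)} \ {pkg_at(p4,gate)} = {pkg_at(p3,whs2)}
  ∪ pre   = {pkg_at(p3,whs2)} ∪ {in(p4,t2), truck_at(t2,gate)}
          = {in(p4,t2), pkg_at(p3,whs2), truck_at(t2,gate)}

== RESULT ==
["in(p4,t2)", "pkg_at(p3,whs2)", "truck_at(t2,gate)"]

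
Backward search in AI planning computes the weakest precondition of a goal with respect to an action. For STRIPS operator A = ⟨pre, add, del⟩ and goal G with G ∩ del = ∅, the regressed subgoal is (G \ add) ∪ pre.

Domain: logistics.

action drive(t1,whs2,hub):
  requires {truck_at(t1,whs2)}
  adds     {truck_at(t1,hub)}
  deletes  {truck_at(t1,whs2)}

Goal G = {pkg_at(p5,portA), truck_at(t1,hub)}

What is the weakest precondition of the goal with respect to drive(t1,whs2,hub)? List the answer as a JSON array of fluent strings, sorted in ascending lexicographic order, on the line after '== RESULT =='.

Regress:
  G ∩ del = {}  (empty — regression defined)
  G \ add = {pkg_at(p5,portA), truck_at(t1,hub)} \ {truck_at(t1,hub)} = {pkg_at(p5,portA)}
  ∪ pre   = {pkg_at(p5,portA)} ∪ {truck_at(t1,whs2)}
          = {pkg_at(p5,portA), truck_at(t1,whs2)}

== RESULT ==
["pkg_at(p5,portA)", "truck_at(t1,whs2)"]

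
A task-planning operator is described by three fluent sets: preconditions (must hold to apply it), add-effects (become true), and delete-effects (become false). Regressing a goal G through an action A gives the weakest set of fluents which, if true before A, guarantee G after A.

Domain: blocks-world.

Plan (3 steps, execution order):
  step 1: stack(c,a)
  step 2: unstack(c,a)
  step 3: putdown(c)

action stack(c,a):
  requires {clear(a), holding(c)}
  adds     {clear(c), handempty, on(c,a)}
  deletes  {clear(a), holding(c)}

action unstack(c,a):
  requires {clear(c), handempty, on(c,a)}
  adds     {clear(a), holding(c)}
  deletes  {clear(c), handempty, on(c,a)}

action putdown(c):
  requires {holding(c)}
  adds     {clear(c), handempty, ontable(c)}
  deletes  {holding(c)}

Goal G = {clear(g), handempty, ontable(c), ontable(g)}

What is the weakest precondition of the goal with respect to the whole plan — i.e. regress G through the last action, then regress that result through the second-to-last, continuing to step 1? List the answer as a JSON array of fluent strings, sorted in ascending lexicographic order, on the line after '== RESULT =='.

Work backward from the goal:
  through step 3 (putdown(c)): drop {handempty, ontable(c)}, keep {clear(g), ontable(g)}, require {holding(c)}
    → {clear(g), holding(c), ontable(g)}
  through step 2 (unstack(c,a)): drop {holding(c)}, keep {clear(g), ontable(g)}, require {clear(c), handempty, on(c,a)}
    → {clear(c), clear(g), handempty, on(c,a), ontable(g)}
  through step 1 (stack(c,a)): drop {clear(c), handempty, on(c,a)}, keep {clear(g), ontable(g)}, require {clear(a), holding(c)}
    → {clear(a), clear(g), holding(c), ontable(g)}

== RESULT ==
["clear(a)", "clear(g)", "holding(c)", "ontable(g)"]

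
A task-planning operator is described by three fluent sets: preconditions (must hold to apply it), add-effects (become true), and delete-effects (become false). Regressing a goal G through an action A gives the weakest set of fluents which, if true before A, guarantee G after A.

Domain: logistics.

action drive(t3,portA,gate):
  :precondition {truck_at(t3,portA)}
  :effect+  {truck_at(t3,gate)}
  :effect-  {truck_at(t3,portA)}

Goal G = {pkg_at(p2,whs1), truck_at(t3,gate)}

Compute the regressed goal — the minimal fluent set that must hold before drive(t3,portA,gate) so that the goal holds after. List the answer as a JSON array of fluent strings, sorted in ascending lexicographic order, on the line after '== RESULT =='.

Compute (G \ add) ∪ pre:
  G ∩ del = {}  (empty — regression defined)
  G \ add = {pkg_at(p2,whs1), truck_at(t3,gate)} \ {truck_at(t3,gate)} = {pkg_at(p2,whs1)}
  ∪ pre   = {pkg_at(p2,whs1)} ∪ {truck_at(t3,portA)}
          = {pkg_at(p2,whs1), truck_at(t3,portA)}

== RESULT ==
["pkg_at(p2,whs1)", "truck_at(t3,portA)"]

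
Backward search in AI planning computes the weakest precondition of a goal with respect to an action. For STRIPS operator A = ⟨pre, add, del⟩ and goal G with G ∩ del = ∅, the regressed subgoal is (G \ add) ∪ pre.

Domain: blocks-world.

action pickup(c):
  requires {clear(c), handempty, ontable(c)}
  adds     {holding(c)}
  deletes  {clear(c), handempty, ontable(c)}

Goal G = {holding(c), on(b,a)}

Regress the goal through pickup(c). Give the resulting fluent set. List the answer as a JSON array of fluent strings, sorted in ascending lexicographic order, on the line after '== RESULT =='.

Compute (G \ add) ∪ pre:
  G ∩ del = {}  (empty — regression defined)
  G \ add = {holding(c), on(b,a)} \ {holding(c)} = {on(b,a)}
  ∪ pre   = {on(b,a)} ∪ {clear(c), handempty, ontable(c)}
          = {clear(c), handempty, on(b,a), ontable(c)}

== RESULT ==
["clear(c)", "handempty", "on(b,a)", "ontable(c)"]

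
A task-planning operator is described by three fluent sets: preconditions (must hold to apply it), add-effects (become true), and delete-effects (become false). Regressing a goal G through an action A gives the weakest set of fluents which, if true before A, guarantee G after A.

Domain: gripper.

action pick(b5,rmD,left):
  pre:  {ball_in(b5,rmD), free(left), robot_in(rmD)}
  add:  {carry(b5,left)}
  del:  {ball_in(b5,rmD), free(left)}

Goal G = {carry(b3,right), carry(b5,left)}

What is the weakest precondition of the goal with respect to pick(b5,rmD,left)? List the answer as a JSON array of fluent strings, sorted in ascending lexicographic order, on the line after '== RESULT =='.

Regress:
  G ∩ del = {}  (empty — regression defined)
  G \ add = {carry(b3,right), carry(b5,left)} \ {carry(b5,left)} = {carry(b3,right)}
  ∪ pre   = {carry(b3,right)} ∪ {ball_in(b5,rmD), free(left), robot_in(rmD)}
          = {ball_in(b5,rmD), carry(b3,right), free(left), robot_in(rmD)}

== RESULT ==
["ball_in(b5,rmD)", "carry(b3,right)", "free(left)", "robot_in(rmD)"]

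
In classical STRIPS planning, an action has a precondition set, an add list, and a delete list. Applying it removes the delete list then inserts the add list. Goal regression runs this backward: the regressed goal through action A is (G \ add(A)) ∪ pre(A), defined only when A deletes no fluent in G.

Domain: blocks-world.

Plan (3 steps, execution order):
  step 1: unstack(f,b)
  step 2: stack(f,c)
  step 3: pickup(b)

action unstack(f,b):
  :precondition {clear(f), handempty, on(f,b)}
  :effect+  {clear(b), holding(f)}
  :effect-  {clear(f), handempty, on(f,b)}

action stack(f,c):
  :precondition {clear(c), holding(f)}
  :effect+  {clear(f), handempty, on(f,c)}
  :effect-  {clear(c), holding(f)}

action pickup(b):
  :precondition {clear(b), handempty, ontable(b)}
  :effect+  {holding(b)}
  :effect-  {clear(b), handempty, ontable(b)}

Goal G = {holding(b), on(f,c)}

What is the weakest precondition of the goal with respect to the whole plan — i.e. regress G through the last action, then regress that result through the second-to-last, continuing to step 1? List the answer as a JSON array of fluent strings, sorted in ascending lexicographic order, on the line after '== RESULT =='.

Work backward from the goal:
  through step 3 (pickup(b)): drop {holding(b)}, keep {on(f,c)}, require {clear(b), handempty, ontable(b)}
    → {clear(b), handempty, on(f,c), ontable(b)}
  through step 2 (stack(f,c)): drop {handempty, on(f,c)}, keep {clear(b), ontable(b)}, require {clear(c), holding(f)}
    → {clear(b), clear(c), holding(f), ontable(b)}
  through step 1 (unstack(f,b)): drop {clear(b), holding(f)}, keep {clear(c), ontable(b)}, require {clear(f), handempty, on(f,b)}
    → {clear(c), clear(f), handempty, on(f,b), ontable(b)}

== RESULT ==
["clear(c)", "clear(f)", "handempty", "on(f,b)", "ontable(b)"]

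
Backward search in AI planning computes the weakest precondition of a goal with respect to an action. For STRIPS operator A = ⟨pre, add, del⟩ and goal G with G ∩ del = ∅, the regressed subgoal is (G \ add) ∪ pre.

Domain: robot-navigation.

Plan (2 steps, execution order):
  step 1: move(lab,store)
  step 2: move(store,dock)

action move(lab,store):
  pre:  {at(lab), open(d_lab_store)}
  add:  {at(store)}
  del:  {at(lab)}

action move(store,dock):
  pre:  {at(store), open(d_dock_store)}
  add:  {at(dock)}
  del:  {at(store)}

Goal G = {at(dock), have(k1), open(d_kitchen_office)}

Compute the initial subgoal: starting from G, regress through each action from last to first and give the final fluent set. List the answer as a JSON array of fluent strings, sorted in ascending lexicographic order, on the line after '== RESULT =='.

Work backward from the goal:
  through step 2 (move(store,dock)): drop {at(dock)}, keep {have(k1), open(d_kitchen_office)}, require {at(store), open(d_dock_store)}
    → {at(store), have(k1), open(d_dock_store), open(d_kitchen_office)}
  through step 1 (move(lab,store)): drop {at(store)}, keep {have(k1), open(d_dock_store), open(d_kitchen_office)}, require {at(lab), open(d_lab_store)}
    → {at(lab), have(k1), open(d_dock_store), open(d_kitchen_office), open(d_lab_store)}

== RESULT ==
["at(lab)", "have(k1)", "open(d_dock_store)", "open(d_kitchen_office)", "open(d_lab_store)"]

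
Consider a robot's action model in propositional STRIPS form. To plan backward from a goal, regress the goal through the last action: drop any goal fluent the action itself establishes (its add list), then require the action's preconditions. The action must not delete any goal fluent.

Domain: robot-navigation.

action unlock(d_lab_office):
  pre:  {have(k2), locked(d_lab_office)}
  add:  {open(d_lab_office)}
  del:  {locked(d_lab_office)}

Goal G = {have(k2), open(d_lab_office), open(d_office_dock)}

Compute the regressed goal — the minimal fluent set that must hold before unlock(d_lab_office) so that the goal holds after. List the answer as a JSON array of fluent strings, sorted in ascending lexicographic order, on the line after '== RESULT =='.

Regress:
  G ∩ del = {}  (empty — regression defined)
  G \ add = {have(k2), open(d_lab_office), open(d_office_dock)} \ {open(d_lab_office)} = {have(k2), open(d_office_dock)}
  ∪ pre   = {have(k2), open(d_office_dock)} ∪ {have(k2), locked(d_lab_office)}
          = {have(k2), locked(d_lab_office), open(d_office_dock)}

== RESULT ==
["have(k2)", "locked(d_lab_office)", "open(d_office_dock)"]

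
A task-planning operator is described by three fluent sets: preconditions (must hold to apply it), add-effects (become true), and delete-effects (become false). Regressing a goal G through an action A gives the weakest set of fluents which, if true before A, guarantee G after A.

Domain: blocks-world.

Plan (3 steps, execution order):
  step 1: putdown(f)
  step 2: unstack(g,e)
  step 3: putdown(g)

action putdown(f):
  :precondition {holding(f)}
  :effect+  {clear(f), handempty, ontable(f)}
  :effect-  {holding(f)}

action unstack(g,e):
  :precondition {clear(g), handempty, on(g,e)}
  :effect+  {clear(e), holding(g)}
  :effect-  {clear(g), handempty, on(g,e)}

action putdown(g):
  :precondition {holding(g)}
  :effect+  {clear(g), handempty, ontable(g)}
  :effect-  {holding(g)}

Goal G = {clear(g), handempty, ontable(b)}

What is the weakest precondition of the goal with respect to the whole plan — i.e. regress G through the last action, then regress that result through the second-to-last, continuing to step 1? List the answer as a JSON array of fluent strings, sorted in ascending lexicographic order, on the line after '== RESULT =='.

Regress step by step:
  through step 3 (putdown(g)): drop {clear(g), handempty}, keep {ontable(b)}, require {holding(g)}
    → {holding(g), ontable(b)}
  through step 2 (unstack(g,e)): drop {holding(g)}, keep {ontable(b)}, require {clear(g), handempty, on(g,e)}
    → {clear(g), handempty, on(g,e), ontable(b)}
  through step 1 (putdown(f)): drop {handempty}, keep {clear(g), on(g,e), ontable(b)}, require {holding(f)}
    → {clear(g), holding(f), on(g,e), ontable(b)}

== RESULT ==
["clear(g)", "holding(f)", "on(g,e)", "ontable(b)"]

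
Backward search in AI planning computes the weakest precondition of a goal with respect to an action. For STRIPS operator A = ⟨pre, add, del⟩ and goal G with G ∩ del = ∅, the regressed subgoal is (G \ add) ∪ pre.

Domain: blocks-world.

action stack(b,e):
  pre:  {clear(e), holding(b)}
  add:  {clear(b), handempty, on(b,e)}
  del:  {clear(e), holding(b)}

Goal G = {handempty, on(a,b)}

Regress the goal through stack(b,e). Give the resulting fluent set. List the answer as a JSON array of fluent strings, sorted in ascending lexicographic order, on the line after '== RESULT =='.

Regress:
  G ∩ del = {}  (empty — regression defined)
  G \ add = {handempty, on(a,b)} \ {clear(b), handempty, on(b,e)} = {on(a,b)}
  ∪ pre   = {on(a,b)} ∪ {clear(e), holding(b)}
          = {clear(e), holding(b), on(a,b)}

== RESULT ==
["clear(e)", "holding(b)", "on(a,b)"]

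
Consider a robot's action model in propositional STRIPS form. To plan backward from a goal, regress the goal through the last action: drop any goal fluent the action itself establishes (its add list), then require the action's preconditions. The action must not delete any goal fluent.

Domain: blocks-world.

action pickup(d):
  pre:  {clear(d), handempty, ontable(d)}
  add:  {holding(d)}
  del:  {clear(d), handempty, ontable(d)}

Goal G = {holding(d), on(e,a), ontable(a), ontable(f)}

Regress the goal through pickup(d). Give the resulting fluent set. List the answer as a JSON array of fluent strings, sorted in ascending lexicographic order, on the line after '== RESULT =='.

Regress:
  G ∩ del = {}  (empty — regression defined)
  G \ add = {holding(d), on(e,a), ontable(a), ontable(f)} \ {holding(d)} = {on(e,a), ontable(a), ontable(f)}
  ∪ pre   = {on(e,a), ontable(a), ontable(f)} ∪ {clear(d), handempty, ontable(d)}
          = {clear(d), handempty, on(e,a), ontable(a), ontable(d), ontable(f)}

== RESULT ==
["clear(d)", "handempty", "on(e,a)", "ontable(a)", "ontable(d)", "ontable(f)"]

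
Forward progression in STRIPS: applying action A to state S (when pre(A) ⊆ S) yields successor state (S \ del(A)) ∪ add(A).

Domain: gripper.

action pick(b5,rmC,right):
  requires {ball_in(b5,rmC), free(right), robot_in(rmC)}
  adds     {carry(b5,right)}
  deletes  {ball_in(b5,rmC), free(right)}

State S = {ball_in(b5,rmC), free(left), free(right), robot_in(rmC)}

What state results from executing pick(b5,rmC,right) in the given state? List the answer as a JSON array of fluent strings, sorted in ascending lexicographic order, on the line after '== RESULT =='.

Progress:
  pre ⊆ S: {ball_in(b5,rmC), free(right), robot_in(rmC)} ⊆ S  — applicable
  S \ del = {free(left), robot_in(rmC)}
  ∪ add   = {carry(b5,right), free(left), robot_in(rmC)}

== RESULT ==
["carry(b5,right)", "free(left)", "robot_in(rmC)"]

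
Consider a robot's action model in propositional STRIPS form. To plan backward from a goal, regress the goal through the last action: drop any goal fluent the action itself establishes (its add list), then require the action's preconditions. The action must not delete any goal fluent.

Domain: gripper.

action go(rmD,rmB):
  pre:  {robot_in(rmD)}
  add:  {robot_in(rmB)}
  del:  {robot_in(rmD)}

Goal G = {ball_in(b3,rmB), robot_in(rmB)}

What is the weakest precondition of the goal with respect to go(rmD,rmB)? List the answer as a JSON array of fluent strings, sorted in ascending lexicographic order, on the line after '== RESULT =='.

Regress:
  G ∩ del = {}  (empty — regression defined)
  G \ add = {ball_in(b3,rmB), robot_in(rmB)} \ {robot_in(rmB)} = {ball_in(b3,rmB)}
  ∪ pre   = {ball_in(b3,rmB)} ∪ {robot_in(rmD)}
          = {ball_in(b3,rmB), robot_in(rmD)}

== RESULT ==
["ball_in(b3,rmB)", "robot_in(rmD)"]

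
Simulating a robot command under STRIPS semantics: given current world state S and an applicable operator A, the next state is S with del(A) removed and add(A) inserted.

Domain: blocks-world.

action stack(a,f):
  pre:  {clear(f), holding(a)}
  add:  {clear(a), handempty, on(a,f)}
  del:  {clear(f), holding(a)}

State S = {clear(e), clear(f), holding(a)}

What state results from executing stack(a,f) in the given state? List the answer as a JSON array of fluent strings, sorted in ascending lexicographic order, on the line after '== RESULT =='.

Compute (S \ del) ∪ add:
  pre ⊆ S: {clear(f), holding(a)} ⊆ S  — applicable
  S \ del = {clear(e)}
  ∪ add   = {clear(a), clear(e), handempty, on(a,f)}

== RESULT ==
["clear(a)", "clear(e)", "handempty", "on(a,f)"]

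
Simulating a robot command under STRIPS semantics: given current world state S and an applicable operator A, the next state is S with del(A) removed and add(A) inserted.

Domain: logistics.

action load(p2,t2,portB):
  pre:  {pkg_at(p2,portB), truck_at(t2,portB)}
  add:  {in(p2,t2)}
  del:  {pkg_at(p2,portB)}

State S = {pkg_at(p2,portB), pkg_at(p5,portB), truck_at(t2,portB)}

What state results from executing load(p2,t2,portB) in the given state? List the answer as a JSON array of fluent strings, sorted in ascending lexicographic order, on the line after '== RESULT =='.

Compute (S \ del) ∪ add:
  pre ⊆ S: {pkg_at(p2,portB), truck_at(t2,portB)} ⊆ S  — applicable
  S \ del = {pkg_at(p5,portB), truck_at(t2,portB)}
  ∪ add   = {in(p2,t2), pkg_at(p5,portB), truck_at(t2,portB)}

== RESULT ==
["in(p2,t2)", "pkg_at(p5,portB)", "truck_at(t2,portB)"]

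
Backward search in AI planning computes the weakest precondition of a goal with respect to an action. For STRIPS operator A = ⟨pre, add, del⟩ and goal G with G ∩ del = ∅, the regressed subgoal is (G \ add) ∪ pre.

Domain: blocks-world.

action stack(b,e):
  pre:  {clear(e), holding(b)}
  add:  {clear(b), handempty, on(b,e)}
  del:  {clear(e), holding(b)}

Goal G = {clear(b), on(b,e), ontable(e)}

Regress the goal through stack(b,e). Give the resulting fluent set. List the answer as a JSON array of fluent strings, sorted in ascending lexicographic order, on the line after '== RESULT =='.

Regress:
  G ∩ del = {}  (empty — regression defined)
  G \ add = {clear(b), on(b,e), ontable(e)} \ {clear(b), handempty, on(b,e)} = {ontable(e)}
  ∪ pre   = {ontable(e)} ∪ {clear(e), holding(b)}
          = {clear(e), holding(b), ontable(e)}

== RESULT ==
["clear(e)", "holding(b)", "ontable(e)"]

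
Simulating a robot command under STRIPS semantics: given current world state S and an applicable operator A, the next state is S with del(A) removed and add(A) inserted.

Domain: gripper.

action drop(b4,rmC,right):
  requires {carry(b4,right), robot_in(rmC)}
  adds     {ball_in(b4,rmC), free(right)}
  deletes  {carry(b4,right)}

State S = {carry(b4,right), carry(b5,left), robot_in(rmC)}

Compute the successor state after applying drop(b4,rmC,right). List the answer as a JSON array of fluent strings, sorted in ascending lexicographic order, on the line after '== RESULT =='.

Progress:
  pre ⊆ S: {carry(b4,right), robot_in(rmC)} ⊆ S  — applicable
  S \ del = {carry(b5,left), robot_in(rmC)}
  ∪ add   = {ball_in(b4,rmC), carry(b5,left), free(right), robot_in(rmC)}

== RESULT ==
["ball_in(b4,rmC)", "carry(b5,left)", "free(right)", "robot_in(rmC)"]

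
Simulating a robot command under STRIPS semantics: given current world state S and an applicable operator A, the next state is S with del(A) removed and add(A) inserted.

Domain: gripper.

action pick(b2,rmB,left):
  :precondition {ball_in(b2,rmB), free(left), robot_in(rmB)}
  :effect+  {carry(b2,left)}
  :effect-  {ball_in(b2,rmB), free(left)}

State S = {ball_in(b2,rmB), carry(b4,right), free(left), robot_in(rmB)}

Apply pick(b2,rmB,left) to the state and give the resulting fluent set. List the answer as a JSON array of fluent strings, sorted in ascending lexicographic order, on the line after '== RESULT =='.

Compute (S \ del) ∪ add:
  pre ⊆ S: {ball_in(b2,rmB), free(left), robot_in(rmB)} ⊆ S  — applicable
  S \ del = {carry(b4,right), robot_in(rmB)}
  ∪ add   = {carry(b2,left), carry(b4,right), robot_in(rmB)}

== RESULT ==
["carry(b2,left)", "carry(b4,right)", "robot_in(rmB)"]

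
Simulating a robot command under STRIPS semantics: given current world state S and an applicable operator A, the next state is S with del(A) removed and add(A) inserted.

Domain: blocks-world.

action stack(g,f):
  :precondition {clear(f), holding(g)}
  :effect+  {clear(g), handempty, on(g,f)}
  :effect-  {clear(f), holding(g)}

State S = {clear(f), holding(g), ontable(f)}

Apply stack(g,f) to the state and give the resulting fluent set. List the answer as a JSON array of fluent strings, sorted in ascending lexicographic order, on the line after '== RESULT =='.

Compute (S \ del) ∪ add:
  pre ⊆ S: {clear(f), holding(g)} ⊆ S  — applicable
  S \ del = {ontable(f)}
  ∪ add   = {clear(g), handempty, on(g,f), ontable(f)}

== RESULT ==
["clear(g)", "handempty", "on(g,f)", "ontable(f)"]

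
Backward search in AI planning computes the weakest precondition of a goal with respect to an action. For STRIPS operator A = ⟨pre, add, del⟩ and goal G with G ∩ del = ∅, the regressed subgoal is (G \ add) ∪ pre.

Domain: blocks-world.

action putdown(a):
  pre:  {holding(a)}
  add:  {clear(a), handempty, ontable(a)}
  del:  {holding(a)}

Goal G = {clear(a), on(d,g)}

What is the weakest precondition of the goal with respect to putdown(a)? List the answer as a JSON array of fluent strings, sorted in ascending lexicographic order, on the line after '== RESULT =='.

Regress:
  G ∩ del = {}  (empty — regression defined)
  G \ add = {clear(a), on(d,g)} \ {clear(a), handempty, ontable(a)} = {on(d,g)}
  ∪ pre   = {on(d,g)} ∪ {holding(a)}
          = {holding(a), on(d,g)}

== RESULT ==
["holding(a)", "on(d,g)"]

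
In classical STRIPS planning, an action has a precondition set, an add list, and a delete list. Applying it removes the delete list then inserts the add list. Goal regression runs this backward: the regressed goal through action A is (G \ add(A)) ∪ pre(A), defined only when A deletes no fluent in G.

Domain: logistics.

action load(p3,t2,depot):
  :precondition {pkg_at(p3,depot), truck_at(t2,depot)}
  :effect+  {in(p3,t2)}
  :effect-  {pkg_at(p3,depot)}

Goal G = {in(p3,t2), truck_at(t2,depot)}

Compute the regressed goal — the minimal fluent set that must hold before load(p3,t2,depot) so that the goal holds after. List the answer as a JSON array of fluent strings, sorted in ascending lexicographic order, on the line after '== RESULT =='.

Compute (G \ add) ∪ pre:
  G ∩ del = {}  (empty — regression defined)
  G \ add = {in(p3,t2), truck_at(t2,depot)} \ {in(p3,t2)} = {truck_at(t2,depot)}
  ∪ pre   = {truck_at(t2,depot)} ∪ {pkg_at(p3,depot), truck_at(t2,depot)}
          = {pkg_at(p3,depot), truck_at(t2,depot)}

== RESULT ==
["pkg_at(p3,depot)", "truck_at(t2,depot)"]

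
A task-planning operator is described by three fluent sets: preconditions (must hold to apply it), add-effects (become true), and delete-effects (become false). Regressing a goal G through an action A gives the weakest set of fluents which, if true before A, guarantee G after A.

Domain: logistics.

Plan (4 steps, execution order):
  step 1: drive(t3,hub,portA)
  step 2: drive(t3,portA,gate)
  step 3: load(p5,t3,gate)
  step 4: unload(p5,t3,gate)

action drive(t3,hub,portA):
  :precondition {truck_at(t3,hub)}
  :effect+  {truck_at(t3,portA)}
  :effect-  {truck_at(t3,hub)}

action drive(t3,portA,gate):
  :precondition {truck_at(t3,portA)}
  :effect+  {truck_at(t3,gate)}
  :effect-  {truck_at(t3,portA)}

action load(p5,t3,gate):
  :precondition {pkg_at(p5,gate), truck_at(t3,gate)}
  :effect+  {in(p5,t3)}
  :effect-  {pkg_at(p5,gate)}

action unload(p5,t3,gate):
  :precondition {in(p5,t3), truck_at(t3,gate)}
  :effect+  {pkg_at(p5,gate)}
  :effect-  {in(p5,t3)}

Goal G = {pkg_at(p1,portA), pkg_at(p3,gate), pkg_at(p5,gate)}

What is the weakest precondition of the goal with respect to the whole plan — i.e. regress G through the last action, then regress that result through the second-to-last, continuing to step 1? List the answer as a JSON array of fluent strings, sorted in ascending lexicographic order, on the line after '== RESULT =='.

Work backward from the goal:
  through step 4 (unload(p5,t3,gate)): drop {pkg_at(p5,gate)}, keep {pkg_at(p1,portA), pkg_at(p3,gate)}, require {in(p5,t3), truck_at(t3,gate)}
    → {in(p5,t3), pkg_at(p1,portA), pkg_at(p3,gate), truck_at(t3,gate)}
  through step 3 (load(p5,t3,gate)): drop {in(p5,t3)}, keep {pkg_at(p1,portA), pkg_at(p3,gate), truck_at(t3,gate)}, require {pkg_at(p5,gate), truck_at(t3,gate)}
    → {pkg_at(p1,portA), pkg_at(p3,gate), pkg_at(p5,gate), truck_at(t3,gate)}
  through step 2 (drive(t3,portA,gate)): drop {truck_at(t3,gate)}, keep {pkg_at(p1,portA), pkg_at(p3,gate), pkg_at(p5,gate)}, require {truck_at(t3,portA)}
    → {pkg_at(p1,portA), pkg_at(p3,gate), pkg_at(p5,gate), truck_at(t3,portA)}
  through step 1 (drive(t3,hub,portA)): drop {truck_at(t3,portA)}, keep {pkg_at(p1,portA), pkg_at(p3,gate), pkg_at(p5,gate)}, require {truck_at(t3,hub)}
    → {pkg_at(p1,portA), pkg_at(p3,gate), pkg_at(p5,gate), truck_at(t3,hub)}

== RESULT ==
["pkg_at(p1,portA)", "pkg_at(p3,gate)", "pkg_at(p5,gate)", "truck_at(t3,hub)"]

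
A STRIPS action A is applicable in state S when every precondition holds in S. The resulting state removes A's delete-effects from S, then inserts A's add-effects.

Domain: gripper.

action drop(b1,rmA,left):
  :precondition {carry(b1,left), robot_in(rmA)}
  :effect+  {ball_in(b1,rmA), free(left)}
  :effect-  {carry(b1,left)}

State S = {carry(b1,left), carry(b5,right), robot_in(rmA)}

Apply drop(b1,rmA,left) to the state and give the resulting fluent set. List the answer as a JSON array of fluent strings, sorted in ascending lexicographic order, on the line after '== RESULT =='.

Progress:
  pre ⊆ S: {carry(b1,left), robot_in(rmA)} ⊆ S  — applicable
  S \ del = {carry(b5,right), robot_in(rmA)}
  ∪ add   = {ball_in(b1,rmA), carry(b5,right), free(left), robot_in(rmA)}

== RESULT ==
["ball_in(b1,rmA)", "carry(b5,right)", "free(left)", "robot_in(rmA)"]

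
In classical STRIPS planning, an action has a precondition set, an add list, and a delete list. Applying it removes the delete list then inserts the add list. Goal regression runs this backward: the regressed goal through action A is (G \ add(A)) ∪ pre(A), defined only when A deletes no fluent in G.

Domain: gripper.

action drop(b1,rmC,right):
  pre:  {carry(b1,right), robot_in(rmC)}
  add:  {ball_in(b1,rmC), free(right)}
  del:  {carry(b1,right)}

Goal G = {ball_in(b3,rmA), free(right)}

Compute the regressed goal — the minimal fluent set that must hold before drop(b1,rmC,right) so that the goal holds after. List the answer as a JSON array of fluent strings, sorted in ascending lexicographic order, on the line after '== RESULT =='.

Compute (G \ add) ∪ pre:
  G ∩ del = {}  (empty — regression defined)
  G \ add = {ball_in(b3,rmA), free(right)} \ {ball_in(b1,rmC), free(right)} = {ball_in(b3,rmA)}
  ∪ pre   = {ball_in(b3,rmA)} ∪ {carry(b1,right), robot_in(rmC)}
          = {ball_in(b3,rmA), carry(b1,right), robot_in(rmC)}

== RESULT ==
["ball_in(b3,rmA)", "carry(b1,right)", "robot_in(rmC)"]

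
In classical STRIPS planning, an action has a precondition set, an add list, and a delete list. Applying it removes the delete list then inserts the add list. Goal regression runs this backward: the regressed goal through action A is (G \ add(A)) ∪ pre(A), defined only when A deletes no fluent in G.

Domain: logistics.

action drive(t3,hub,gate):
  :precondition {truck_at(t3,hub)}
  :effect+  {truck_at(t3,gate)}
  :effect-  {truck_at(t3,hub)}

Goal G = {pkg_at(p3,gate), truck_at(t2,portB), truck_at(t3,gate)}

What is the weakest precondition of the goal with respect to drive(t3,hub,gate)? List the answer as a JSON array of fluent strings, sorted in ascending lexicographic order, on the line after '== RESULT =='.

Compute (G \ add) ∪ pre:
  G ∩ del = {}  (empty — regression defined)
  G \ add = {pkg_at(p3,gate), truck_at(t2,portB), truck_at(t3,gate)} \ {truck_at(t3,gate)} = {pkg_at(p3,gate), truck_at(t2,portB)}
  ∪ pre   = {pkg_at(p3,gate), truck_at(t2,portB)} ∪ {truck_at(t3,hub)}
          = {pkg_at(p3,gate), truck_at(t2,portB), truck_at(t3,hub)}

== RESULT ==
["pkg_at(p3,gate)", "truck_at(t2,portB)", "truck_at(t3,hub)"]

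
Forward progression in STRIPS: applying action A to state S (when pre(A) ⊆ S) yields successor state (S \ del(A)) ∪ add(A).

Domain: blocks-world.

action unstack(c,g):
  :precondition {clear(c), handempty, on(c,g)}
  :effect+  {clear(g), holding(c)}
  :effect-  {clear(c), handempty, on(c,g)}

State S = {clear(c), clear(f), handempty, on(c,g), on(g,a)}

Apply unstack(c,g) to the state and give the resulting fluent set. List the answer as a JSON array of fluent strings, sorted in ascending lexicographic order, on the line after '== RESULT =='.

Progress:
  pre ⊆ S: {clear(c), handempty, on(c,g)} ⊆ S  — applicable
  S \ del = {clear(f), on(g,a)}
  ∪ add   = {clear(f), clear(g), holding(c), on(g,a)}

== RESULT ==
["clear(f)", "clear(g)", "holding(c)", "on(g,a)"]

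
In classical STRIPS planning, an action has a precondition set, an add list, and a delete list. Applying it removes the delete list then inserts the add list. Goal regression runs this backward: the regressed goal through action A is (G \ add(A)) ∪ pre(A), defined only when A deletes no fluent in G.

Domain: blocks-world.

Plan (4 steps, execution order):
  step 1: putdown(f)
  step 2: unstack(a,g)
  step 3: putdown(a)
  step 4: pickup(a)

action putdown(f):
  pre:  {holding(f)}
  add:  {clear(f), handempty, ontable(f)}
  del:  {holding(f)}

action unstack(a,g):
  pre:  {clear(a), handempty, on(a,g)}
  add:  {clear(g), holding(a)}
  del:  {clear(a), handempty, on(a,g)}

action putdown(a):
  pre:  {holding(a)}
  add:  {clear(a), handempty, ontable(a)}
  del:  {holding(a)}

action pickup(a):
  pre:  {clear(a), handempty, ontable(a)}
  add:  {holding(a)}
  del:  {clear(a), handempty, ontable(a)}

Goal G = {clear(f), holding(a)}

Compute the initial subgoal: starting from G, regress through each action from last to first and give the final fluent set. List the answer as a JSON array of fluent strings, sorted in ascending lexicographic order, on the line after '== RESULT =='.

Regress step by step:
  through step 4 (pickup(a)): drop {holding(a)}, keep {clear(f)}, require {clear(a), handempty, ontable(a)}
    → {clear(a), clear(f), handempty, ontable(a)}
  through step 3 (putdown(a)): drop {clear(a), handempty, ontable(a)}, keep {clear(f)}, require {holding(a)}
    → {clear(f), holding(a)}
  through step 2 (unstack(a,g)): drop {holding(a)}, keep {clear(f)}, require {clear(a), handempty, on(a,g)}
    → {clear(a), clear(f), handempty, on(a,g)}
  through step 1 (putdown(f)): drop {clear(f), handempty}, keep {clear(a), on(a,g)}, require {holding(f)}
    → {clear(a), holding(f), on(a,g)}

== RESULT ==
["clear(a)", "holding(f)", "on(a,g)"]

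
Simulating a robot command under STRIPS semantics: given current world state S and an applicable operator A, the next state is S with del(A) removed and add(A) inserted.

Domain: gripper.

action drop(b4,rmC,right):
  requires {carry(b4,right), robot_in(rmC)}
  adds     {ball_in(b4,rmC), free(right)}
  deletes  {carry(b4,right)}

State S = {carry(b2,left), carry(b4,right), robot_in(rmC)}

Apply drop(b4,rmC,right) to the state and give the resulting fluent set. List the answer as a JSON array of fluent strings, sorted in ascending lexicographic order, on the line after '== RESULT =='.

Compute (S \ del) ∪ add:
  pre ⊆ S: {carry(b4,right), robot_in(rmC)} ⊆ S  — applicable
  S \ del = {carry(b2,left), robot_in(rmC)}
  ∪ add   = {ball_in(b4,rmC), carry(b2,left), free(right), robot_in(rmC)}

== RESULT ==
["ball_in(b4,rmC)", "carry(b2,left)", "free(right)", "robot_in(rmC)"]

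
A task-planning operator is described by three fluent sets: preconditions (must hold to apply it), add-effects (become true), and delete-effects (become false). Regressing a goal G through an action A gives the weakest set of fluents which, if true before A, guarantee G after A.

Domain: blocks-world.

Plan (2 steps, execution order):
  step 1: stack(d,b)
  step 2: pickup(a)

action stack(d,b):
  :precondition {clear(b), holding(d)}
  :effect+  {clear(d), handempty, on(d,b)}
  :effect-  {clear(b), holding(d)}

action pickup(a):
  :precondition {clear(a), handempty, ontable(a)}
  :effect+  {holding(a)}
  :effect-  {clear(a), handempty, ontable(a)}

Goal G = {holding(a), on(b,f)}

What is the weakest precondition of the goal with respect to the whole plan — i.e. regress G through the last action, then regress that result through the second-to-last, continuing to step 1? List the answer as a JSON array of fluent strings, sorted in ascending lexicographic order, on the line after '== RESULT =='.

Regress step by step:
  through step 2 (pickup(a)): drop {holding(a)}, keep {on(b,f)}, require {clear(a), handempty, ontable(a)}
    → {clear(a), handempty, on(b,f), ontable(a)}
  through step 1 (stack(d,b)): drop {handempty}, keep {clear(a), on(b,f), ontable(a)}, require {clear(b), holding(d)}
    → {clear(a), clear(b), holding(d), on(b,f), ontable(a)}

== RESULT ==
["clear(a)", "clear(b)", "holding(d)", "on(b,f)", "ontable(a)"]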